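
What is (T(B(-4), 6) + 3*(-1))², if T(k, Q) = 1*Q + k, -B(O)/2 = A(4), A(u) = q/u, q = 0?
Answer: 9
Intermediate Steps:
A(u) = 0 (A(u) = 0/u = 0)
B(O) = 0 (B(O) = -2*0 = 0)
T(k, Q) = Q + k
(T(B(-4), 6) + 3*(-1))² = ((6 + 0) + 3*(-1))² = (6 - 3)² = 3² = 9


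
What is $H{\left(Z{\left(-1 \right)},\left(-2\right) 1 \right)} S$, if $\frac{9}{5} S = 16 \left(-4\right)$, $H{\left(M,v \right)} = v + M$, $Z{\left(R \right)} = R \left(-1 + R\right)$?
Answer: $0$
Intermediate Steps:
$H{\left(M,v \right)} = M + v$
$S = - \frac{320}{9}$ ($S = \frac{5 \cdot 16 \left(-4\right)}{9} = \frac{5}{9} \left(-64\right) = - \frac{320}{9} \approx -35.556$)
$H{\left(Z{\left(-1 \right)},\left(-2\right) 1 \right)} S = \left(- (-1 - 1) - 2\right) \left(- \frac{320}{9}\right) = \left(\left(-1\right) \left(-2\right) - 2\right) \left(- \frac{320}{9}\right) = \left(2 - 2\right) \left(- \frac{320}{9}\right) = 0 \left(- \frac{320}{9}\right) = 0$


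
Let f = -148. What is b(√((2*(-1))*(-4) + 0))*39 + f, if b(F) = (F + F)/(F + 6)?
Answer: -1192/7 + 234*√2/7 ≈ -123.01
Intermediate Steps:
b(F) = 2*F/(6 + F) (b(F) = (2*F)/(6 + F) = 2*F/(6 + F))
b(√((2*(-1))*(-4) + 0))*39 + f = (2*√((2*(-1))*(-4) + 0)/(6 + √((2*(-1))*(-4) + 0)))*39 - 148 = (2*√(-2*(-4) + 0)/(6 + √(-2*(-4) + 0)))*39 - 148 = (2*√(8 + 0)/(6 + √(8 + 0)))*39 - 148 = (2*√8/(6 + √8))*39 - 148 = (2*(2*√2)/(6 + 2*√2))*39 - 148 = (4*√2/(6 + 2*√2))*39 - 148 = 156*√2/(6 + 2*√2) - 148 = -148 + 156*√2/(6 + 2*√2)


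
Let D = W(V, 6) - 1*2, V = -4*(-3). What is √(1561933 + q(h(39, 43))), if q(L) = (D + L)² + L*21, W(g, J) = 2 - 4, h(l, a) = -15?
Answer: √1561979 ≈ 1249.8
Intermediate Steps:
V = 12
W(g, J) = -2
D = -4 (D = -2 - 1*2 = -2 - 2 = -4)
q(L) = (-4 + L)² + 21*L (q(L) = (-4 + L)² + L*21 = (-4 + L)² + 21*L)
√(1561933 + q(h(39, 43))) = √(1561933 + ((-4 - 15)² + 21*(-15))) = √(1561933 + ((-19)² - 315)) = √(1561933 + (361 - 315)) = √(1561933 + 46) = √1561979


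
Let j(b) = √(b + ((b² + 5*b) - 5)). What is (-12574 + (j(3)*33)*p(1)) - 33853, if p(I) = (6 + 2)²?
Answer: -46427 + 2112*√22 ≈ -36521.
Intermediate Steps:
j(b) = √(-5 + b² + 6*b) (j(b) = √(b + (-5 + b² + 5*b)) = √(-5 + b² + 6*b))
p(I) = 64 (p(I) = 8² = 64)
(-12574 + (j(3)*33)*p(1)) - 33853 = (-12574 + (√(-5 + 3² + 6*3)*33)*64) - 33853 = (-12574 + (√(-5 + 9 + 18)*33)*64) - 33853 = (-12574 + (√22*33)*64) - 33853 = (-12574 + (33*√22)*64) - 33853 = (-12574 + 2112*√22) - 33853 = -46427 + 2112*√22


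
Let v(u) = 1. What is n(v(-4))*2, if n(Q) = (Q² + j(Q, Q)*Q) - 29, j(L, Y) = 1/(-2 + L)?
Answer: -58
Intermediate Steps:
n(Q) = -29 + Q² + Q/(-2 + Q) (n(Q) = (Q² + Q/(-2 + Q)) - 29 = -29 + Q² + Q/(-2 + Q))
n(v(-4))*2 = ((1 + (-29 + 1²)*(-2 + 1))/(-2 + 1))*2 = ((1 + (-29 + 1)*(-1))/(-1))*2 = -(1 - 28*(-1))*2 = -(1 + 28)*2 = -1*29*2 = -29*2 = -58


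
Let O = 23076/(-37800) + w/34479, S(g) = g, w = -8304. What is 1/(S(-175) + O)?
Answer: -4022550/707370721 ≈ -0.0056866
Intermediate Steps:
O = -3424471/4022550 (O = 23076/(-37800) - 8304/34479 = 23076*(-1/37800) - 8304*1/34479 = -641/1050 - 2768/11493 = -3424471/4022550 ≈ -0.85132)
1/(S(-175) + O) = 1/(-175 - 3424471/4022550) = 1/(-707370721/4022550) = -4022550/707370721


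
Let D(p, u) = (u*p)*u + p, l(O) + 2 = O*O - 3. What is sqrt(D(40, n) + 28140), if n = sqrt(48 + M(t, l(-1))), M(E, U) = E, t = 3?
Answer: 2*sqrt(7555) ≈ 173.84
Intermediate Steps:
l(O) = -5 + O**2 (l(O) = -2 + (O*O - 3) = -2 + (O**2 - 3) = -2 + (-3 + O**2) = -5 + O**2)
n = sqrt(51) (n = sqrt(48 + 3) = sqrt(51) ≈ 7.1414)
D(p, u) = p + p*u**2 (D(p, u) = (p*u)*u + p = p*u**2 + p = p + p*u**2)
sqrt(D(40, n) + 28140) = sqrt(40*(1 + (sqrt(51))**2) + 28140) = sqrt(40*(1 + 51) + 28140) = sqrt(40*52 + 28140) = sqrt(2080 + 28140) = sqrt(30220) = 2*sqrt(7555)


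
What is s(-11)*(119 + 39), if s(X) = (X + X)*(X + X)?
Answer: 76472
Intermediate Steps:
s(X) = 4*X² (s(X) = (2*X)*(2*X) = 4*X²)
s(-11)*(119 + 39) = (4*(-11)²)*(119 + 39) = (4*121)*158 = 484*158 = 76472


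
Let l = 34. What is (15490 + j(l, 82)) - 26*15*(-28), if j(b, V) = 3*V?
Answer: 26656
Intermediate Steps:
(15490 + j(l, 82)) - 26*15*(-28) = (15490 + 3*82) - 26*15*(-28) = (15490 + 246) - 390*(-28) = 15736 + 10920 = 26656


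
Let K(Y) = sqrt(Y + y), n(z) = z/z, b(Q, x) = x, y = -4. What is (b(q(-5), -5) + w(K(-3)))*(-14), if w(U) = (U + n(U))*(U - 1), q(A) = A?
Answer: 182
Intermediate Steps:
n(z) = 1
K(Y) = sqrt(-4 + Y) (K(Y) = sqrt(Y - 4) = sqrt(-4 + Y))
w(U) = (1 + U)*(-1 + U) (w(U) = (U + 1)*(U - 1) = (1 + U)*(-1 + U))
(b(q(-5), -5) + w(K(-3)))*(-14) = (-5 + (-1 + (sqrt(-4 - 3))**2))*(-14) = (-5 + (-1 + (sqrt(-7))**2))*(-14) = (-5 + (-1 + (I*sqrt(7))**2))*(-14) = (-5 + (-1 - 7))*(-14) = (-5 - 8)*(-14) = -13*(-14) = 182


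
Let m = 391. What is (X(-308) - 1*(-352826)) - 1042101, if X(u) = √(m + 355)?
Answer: -689275 + √746 ≈ -6.8925e+5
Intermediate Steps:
X(u) = √746 (X(u) = √(391 + 355) = √746)
(X(-308) - 1*(-352826)) - 1042101 = (√746 - 1*(-352826)) - 1042101 = (√746 + 352826) - 1042101 = (352826 + √746) - 1042101 = -689275 + √746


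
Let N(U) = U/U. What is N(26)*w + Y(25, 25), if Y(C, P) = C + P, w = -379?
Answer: -329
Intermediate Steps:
N(U) = 1
N(26)*w + Y(25, 25) = 1*(-379) + (25 + 25) = -379 + 50 = -329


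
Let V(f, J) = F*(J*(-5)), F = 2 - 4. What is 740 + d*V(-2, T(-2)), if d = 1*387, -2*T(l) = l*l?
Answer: -7000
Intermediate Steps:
F = -2
T(l) = -l**2/2 (T(l) = -l*l/2 = -l**2/2)
V(f, J) = 10*J (V(f, J) = -2*J*(-5) = -(-10)*J = 10*J)
d = 387
740 + d*V(-2, T(-2)) = 740 + 387*(10*(-1/2*(-2)**2)) = 740 + 387*(10*(-1/2*4)) = 740 + 387*(10*(-2)) = 740 + 387*(-20) = 740 - 7740 = -7000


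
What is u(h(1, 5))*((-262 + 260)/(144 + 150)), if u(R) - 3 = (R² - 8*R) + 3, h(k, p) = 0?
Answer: -2/49 ≈ -0.040816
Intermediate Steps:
u(R) = 6 + R² - 8*R (u(R) = 3 + ((R² - 8*R) + 3) = 3 + (3 + R² - 8*R) = 6 + R² - 8*R)
u(h(1, 5))*((-262 + 260)/(144 + 150)) = (6 + 0² - 8*0)*((-262 + 260)/(144 + 150)) = (6 + 0 + 0)*(-2/294) = 6*(-2*1/294) = 6*(-1/147) = -2/49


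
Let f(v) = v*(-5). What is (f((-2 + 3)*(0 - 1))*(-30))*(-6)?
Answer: 900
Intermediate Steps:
f(v) = -5*v
(f((-2 + 3)*(0 - 1))*(-30))*(-6) = (-5*(-2 + 3)*(0 - 1)*(-30))*(-6) = (-5*(-1)*(-30))*(-6) = (5*(-30))*(-6) = -150*(-6) = 900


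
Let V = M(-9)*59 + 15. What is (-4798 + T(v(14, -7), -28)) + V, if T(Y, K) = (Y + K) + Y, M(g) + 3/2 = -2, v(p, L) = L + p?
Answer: -10007/2 ≈ -5003.5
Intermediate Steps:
M(g) = -7/2 (M(g) = -3/2 - 2 = -7/2)
T(Y, K) = K + 2*Y (T(Y, K) = (K + Y) + Y = K + 2*Y)
V = -383/2 (V = -7/2*59 + 15 = -413/2 + 15 = -383/2 ≈ -191.50)
(-4798 + T(v(14, -7), -28)) + V = (-4798 + (-28 + 2*(-7 + 14))) - 383/2 = (-4798 + (-28 + 2*7)) - 383/2 = (-4798 + (-28 + 14)) - 383/2 = (-4798 - 14) - 383/2 = -4812 - 383/2 = -10007/2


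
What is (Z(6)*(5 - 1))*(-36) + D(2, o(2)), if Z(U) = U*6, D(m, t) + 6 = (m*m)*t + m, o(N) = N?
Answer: -5180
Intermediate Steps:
D(m, t) = -6 + m + t*m² (D(m, t) = -6 + ((m*m)*t + m) = -6 + (m²*t + m) = -6 + (t*m² + m) = -6 + (m + t*m²) = -6 + m + t*m²)
Z(U) = 6*U
(Z(6)*(5 - 1))*(-36) + D(2, o(2)) = ((6*6)*(5 - 1))*(-36) + (-6 + 2 + 2*2²) = (36*4)*(-36) + (-6 + 2 + 2*4) = 144*(-36) + (-6 + 2 + 8) = -5184 + 4 = -5180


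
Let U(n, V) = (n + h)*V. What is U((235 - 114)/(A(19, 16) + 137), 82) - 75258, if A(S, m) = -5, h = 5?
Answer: -448637/6 ≈ -74773.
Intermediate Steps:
U(n, V) = V*(5 + n) (U(n, V) = (n + 5)*V = (5 + n)*V = V*(5 + n))
U((235 - 114)/(A(19, 16) + 137), 82) - 75258 = 82*(5 + (235 - 114)/(-5 + 137)) - 75258 = 82*(5 + 121/132) - 75258 = 82*(5 + 121*(1/132)) - 75258 = 82*(5 + 11/12) - 75258 = 82*(71/12) - 75258 = 2911/6 - 75258 = -448637/6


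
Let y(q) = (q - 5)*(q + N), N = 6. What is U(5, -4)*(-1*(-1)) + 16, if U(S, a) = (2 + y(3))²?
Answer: 272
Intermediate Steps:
y(q) = (-5 + q)*(6 + q) (y(q) = (q - 5)*(q + 6) = (-5 + q)*(6 + q))
U(S, a) = 256 (U(S, a) = (2 + (-30 + 3 + 3²))² = (2 + (-30 + 3 + 9))² = (2 - 18)² = (-16)² = 256)
U(5, -4)*(-1*(-1)) + 16 = 256*(-1*(-1)) + 16 = 256*1 + 16 = 256 + 16 = 272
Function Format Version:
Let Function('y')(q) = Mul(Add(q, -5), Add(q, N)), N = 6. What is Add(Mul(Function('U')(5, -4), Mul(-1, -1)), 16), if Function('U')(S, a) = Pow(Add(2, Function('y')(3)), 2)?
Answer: 272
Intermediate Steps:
Function('y')(q) = Mul(Add(-5, q), Add(6, q)) (Function('y')(q) = Mul(Add(q, -5), Add(q, 6)) = Mul(Add(-5, q), Add(6, q)))
Function('U')(S, a) = 256 (Function('U')(S, a) = Pow(Add(2, Add(-30, 3, Pow(3, 2))), 2) = Pow(Add(2, Add(-30, 3, 9)), 2) = Pow(Add(2, -18), 2) = Pow(-16, 2) = 256)
Add(Mul(Function('U')(5, -4), Mul(-1, -1)), 16) = Add(Mul(256, Mul(-1, -1)), 16) = Add(Mul(256, 1), 16) = Add(256, 16) = 272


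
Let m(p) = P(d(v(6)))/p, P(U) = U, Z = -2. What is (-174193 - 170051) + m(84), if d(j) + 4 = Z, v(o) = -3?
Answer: -4819417/14 ≈ -3.4424e+5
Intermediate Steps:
d(j) = -6 (d(j) = -4 - 2 = -6)
m(p) = -6/p
(-174193 - 170051) + m(84) = (-174193 - 170051) - 6/84 = -344244 - 6*1/84 = -344244 - 1/14 = -4819417/14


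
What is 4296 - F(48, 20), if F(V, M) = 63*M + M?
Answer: 3016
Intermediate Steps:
F(V, M) = 64*M
4296 - F(48, 20) = 4296 - 64*20 = 4296 - 1*1280 = 4296 - 1280 = 3016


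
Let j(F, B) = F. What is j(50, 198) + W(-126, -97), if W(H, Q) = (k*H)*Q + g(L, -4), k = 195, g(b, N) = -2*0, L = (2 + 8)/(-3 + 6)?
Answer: 2383340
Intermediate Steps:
L = 10/3 ≈ 3.3333
g(b, N) = 0
W(H, Q) = 195*H*Q (W(H, Q) = (195*H)*Q + 0 = 195*H*Q + 0 = 195*H*Q)
j(50, 198) + W(-126, -97) = 50 + 195*(-126)*(-97) = 50 + 2383290 = 2383340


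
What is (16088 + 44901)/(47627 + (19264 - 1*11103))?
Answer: 60989/55788 ≈ 1.0932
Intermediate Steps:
(16088 + 44901)/(47627 + (19264 - 1*11103)) = 60989/(47627 + (19264 - 11103)) = 60989/(47627 + 8161) = 60989/55788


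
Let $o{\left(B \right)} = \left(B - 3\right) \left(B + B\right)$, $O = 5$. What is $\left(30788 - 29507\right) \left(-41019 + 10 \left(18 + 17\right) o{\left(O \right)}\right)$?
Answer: $-43578339$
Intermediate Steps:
$o{\left(B \right)} = 2 B \left(-3 + B\right)$ ($o{\left(B \right)} = \left(-3 + B\right) 2 B = 2 B \left(-3 + B\right)$)
$\left(30788 - 29507\right) \left(-41019 + 10 \left(18 + 17\right) o{\left(O \right)}\right) = \left(30788 - 29507\right) \left(-41019 + 10 \left(18 + 17\right) 2 \cdot 5 \left(-3 + 5\right)\right) = 1281 \left(-41019 + 10 \cdot 35 \cdot 2 \cdot 5 \cdot 2\right) = 1281 \left(-41019 + 350 \cdot 20\right) = 1281 \left(-41019 + 7000\right) = 1281 \left(-34019\right) = -43578339$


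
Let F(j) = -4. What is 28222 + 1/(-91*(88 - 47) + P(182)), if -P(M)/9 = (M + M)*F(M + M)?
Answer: 264524807/9373 ≈ 28222.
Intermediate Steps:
P(M) = 72*M (P(M) = -9*(M + M)*(-4) = -9*2*M*(-4) = -(-72)*M = 72*M)
28222 + 1/(-91*(88 - 47) + P(182)) = 28222 + 1/(-91*(88 - 47) + 72*182) = 28222 + 1/(-91*41 + 13104) = 28222 + 1/(-3731 + 13104) = 28222 + 1/9373 = 264524807/9373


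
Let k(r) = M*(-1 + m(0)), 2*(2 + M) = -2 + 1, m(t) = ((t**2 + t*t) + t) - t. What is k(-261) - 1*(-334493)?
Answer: 668991/2 ≈ 3.3450e+5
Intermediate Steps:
m(t) = 2*t**2 (m(t) = ((t**2 + t**2) + t) - t = (2*t**2 + t) - t = (t + 2*t**2) - t = 2*t**2)
M = -5/2 (M = -2 + (-2 + 1)/2 = -2 + (1/2)*(-1) = -2 - 1/2 = -5/2 ≈ -2.5000)
k(r) = 5/2 (k(r) = -5*(-1 + 2*0**2)/2 = -5*(-1 + 2*0)/2 = -5*(-1 + 0)/2 = -5/2*(-1) = 5/2)
k(-261) - 1*(-334493) = 5/2 - 1*(-334493) = 5/2 + 334493 = 668991/2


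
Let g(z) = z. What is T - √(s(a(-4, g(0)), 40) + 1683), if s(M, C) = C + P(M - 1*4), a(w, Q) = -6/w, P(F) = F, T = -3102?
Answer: -3102 - √6882/2 ≈ -3143.5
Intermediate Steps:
s(M, C) = -4 + C + M (s(M, C) = C + (M - 1*4) = C + (M - 4) = C + (-4 + M) = -4 + C + M)
T - √(s(a(-4, g(0)), 40) + 1683) = -3102 - √((-4 + 40 - 6/(-4)) + 1683) = -3102 - √((-4 + 40 - 6*(-¼)) + 1683) = -3102 - √((-4 + 40 + 3/2) + 1683) = -3102 - √(75/2 + 1683) = -3102 - √(3441/2) = -3102 - √6882/2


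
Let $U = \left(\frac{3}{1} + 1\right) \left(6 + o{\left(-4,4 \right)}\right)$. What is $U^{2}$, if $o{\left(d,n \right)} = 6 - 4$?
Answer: $1024$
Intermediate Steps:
$o{\left(d,n \right)} = 2$
$U = 32$ ($U = \left(\frac{3}{1} + 1\right) \left(6 + 2\right) = \left(3 \cdot 1 + 1\right) 8 = \left(3 + 1\right) 8 = 4 \cdot 8 = 32$)
$U^{2} = 32^{2} = 1024$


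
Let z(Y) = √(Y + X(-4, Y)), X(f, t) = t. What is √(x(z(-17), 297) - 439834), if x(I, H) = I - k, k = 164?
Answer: √(-439998 + I*√34) ≈ 0.004 + 663.32*I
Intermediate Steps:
z(Y) = √2*√Y (z(Y) = √(Y + Y) = √(2*Y) = √2*√Y)
x(I, H) = -164 + I (x(I, H) = I - 1*164 = I - 164 = -164 + I)
√(x(z(-17), 297) - 439834) = √((-164 + √2*√(-17)) - 439834) = √((-164 + √2*(I*√17)) - 439834) = √((-164 + I*√34) - 439834) = √(-439998 + I*√34)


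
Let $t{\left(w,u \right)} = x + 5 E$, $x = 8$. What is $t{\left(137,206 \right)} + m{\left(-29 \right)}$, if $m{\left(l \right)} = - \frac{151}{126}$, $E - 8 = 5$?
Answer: $\frac{9047}{126} \approx 71.802$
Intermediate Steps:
$E = 13$ ($E = 8 + 5 = 13$)
$t{\left(w,u \right)} = 73$ ($t{\left(w,u \right)} = 8 + 5 \cdot 13 = 8 + 65 = 73$)
$m{\left(l \right)} = - \frac{151}{126}$ ($m{\left(l \right)} = \left(-151\right) \frac{1}{126} = - \frac{151}{126}$)
$t{\left(137,206 \right)} + m{\left(-29 \right)} = 73 - \frac{151}{126} = \frac{9047}{126}$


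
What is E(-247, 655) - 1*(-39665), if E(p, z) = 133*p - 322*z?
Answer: -204096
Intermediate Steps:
E(p, z) = -322*z + 133*p
E(-247, 655) - 1*(-39665) = (-322*655 + 133*(-247)) - 1*(-39665) = (-210910 - 32851) + 39665 = -243761 + 39665 = -204096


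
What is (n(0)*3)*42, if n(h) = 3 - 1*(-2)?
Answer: 630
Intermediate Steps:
n(h) = 5 (n(h) = 3 + 2 = 5)
(n(0)*3)*42 = (5*3)*42 = 15*42 = 630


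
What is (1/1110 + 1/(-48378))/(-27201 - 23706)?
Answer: -1313/75935681085 ≈ -1.7291e-8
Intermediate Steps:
(1/1110 + 1/(-48378))/(-27201 - 23706) = (1/1110 - 1/48378)/(-50907) = (1313/1491655)*(-1/50907) = -1313/75935681085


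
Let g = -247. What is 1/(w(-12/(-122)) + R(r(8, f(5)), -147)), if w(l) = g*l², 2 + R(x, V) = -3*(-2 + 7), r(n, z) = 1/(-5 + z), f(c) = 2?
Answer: -3721/72149 ≈ -0.051574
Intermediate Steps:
R(x, V) = -17 (R(x, V) = -2 - 3*(-2 + 7) = -2 - 3*5 = -2 - 15 = -17)
w(l) = -247*l²
1/(w(-12/(-122)) + R(r(8, f(5)), -147)) = 1/(-247*(-12/(-122))² - 17) = 1/(-247*(-12*(-1/122))² - 17) = 1/(-247*(6/61)² - 17) = 1/(-247*36/3721 - 17) = 1/(-8892/3721 - 17) = 1/(-72149/3721) = -3721/72149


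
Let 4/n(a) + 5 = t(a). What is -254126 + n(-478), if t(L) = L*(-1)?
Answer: -120201594/473 ≈ -2.5413e+5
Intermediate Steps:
t(L) = -L
n(a) = 4/(-5 - a)
-254126 + n(-478) = -254126 - 4/(5 - 478) = -254126 - 4/(-473) = -254126 - 4*(-1/473) = -254126 + 4/473 = -120201594/473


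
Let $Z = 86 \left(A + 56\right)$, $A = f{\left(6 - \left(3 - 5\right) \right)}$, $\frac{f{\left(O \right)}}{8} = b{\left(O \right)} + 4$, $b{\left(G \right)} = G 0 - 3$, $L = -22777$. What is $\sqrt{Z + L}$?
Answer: $i \sqrt{17273} \approx 131.43 i$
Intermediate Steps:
$b{\left(G \right)} = -3$ ($b{\left(G \right)} = 0 - 3 = -3$)
$f{\left(O \right)} = 8$ ($f{\left(O \right)} = 8 \left(-3 + 4\right) = 8 \cdot 1 = 8$)
$A = 8$
$Z = 5504$ ($Z = 86 \left(8 + 56\right) = 86 \cdot 64 = 5504$)
$\sqrt{Z + L} = \sqrt{5504 - 22777} = \sqrt{-17273} = i \sqrt{17273}$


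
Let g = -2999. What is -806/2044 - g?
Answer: 3064575/1022 ≈ 2998.6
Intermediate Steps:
-806/2044 - g = -806/2044 - 1*(-2999) = -806*1/2044 + 2999 = -403/1022 + 2999 = 3064575/1022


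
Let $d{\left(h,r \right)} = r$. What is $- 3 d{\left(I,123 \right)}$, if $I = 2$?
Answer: $-369$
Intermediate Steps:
$- 3 d{\left(I,123 \right)} = \left(-3\right) 123 = -369$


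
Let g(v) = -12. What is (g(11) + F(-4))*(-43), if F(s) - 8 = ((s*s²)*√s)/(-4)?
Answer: 172 - 1376*I ≈ 172.0 - 1376.0*I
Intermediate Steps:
F(s) = 8 - s^(7/2)/4 (F(s) = 8 + ((s*s²)*√s)/(-4) = 8 + (s³*√s)*(-¼) = 8 + s^(7/2)*(-¼) = 8 - s^(7/2)/4)
(g(11) + F(-4))*(-43) = (-12 + (8 - (-32)*I))*(-43) = (-12 + (8 + 32*I))*(-43) = (-4 + 32*I)*(-43) = 172 - 1376*I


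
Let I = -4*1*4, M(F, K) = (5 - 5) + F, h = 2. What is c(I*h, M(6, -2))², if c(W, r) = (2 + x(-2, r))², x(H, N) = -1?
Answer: 1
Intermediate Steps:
M(F, K) = F (M(F, K) = 0 + F = F)
I = -16 (I = -4*4 = -16)
c(W, r) = 1 (c(W, r) = (2 - 1)² = 1² = 1)
c(I*h, M(6, -2))² = 1² = 1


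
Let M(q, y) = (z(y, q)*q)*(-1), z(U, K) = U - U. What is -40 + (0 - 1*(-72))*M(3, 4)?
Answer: -40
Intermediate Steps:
z(U, K) = 0
M(q, y) = 0 (M(q, y) = (0*q)*(-1) = 0*(-1) = 0)
-40 + (0 - 1*(-72))*M(3, 4) = -40 + (0 - 1*(-72))*0 = -40 + (0 + 72)*0 = -40 + 72*0 = -40 + 0 = -40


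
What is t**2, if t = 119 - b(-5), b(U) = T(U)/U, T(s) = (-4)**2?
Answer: 373321/25 ≈ 14933.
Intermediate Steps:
T(s) = 16
b(U) = 16/U
t = 611/5 (t = 119 - 16/(-5) = 119 - 16*(-1)/5 = 119 - 1*(-16/5) = 119 + 16/5 = 611/5 ≈ 122.20)
t**2 = (611/5)**2 = 373321/25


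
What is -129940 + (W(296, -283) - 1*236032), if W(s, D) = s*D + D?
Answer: -450023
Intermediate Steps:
W(s, D) = D + D*s (W(s, D) = D*s + D = D + D*s)
-129940 + (W(296, -283) - 1*236032) = -129940 + (-283*(1 + 296) - 1*236032) = -129940 + (-283*297 - 236032) = -129940 + (-84051 - 236032) = -129940 - 320083 = -450023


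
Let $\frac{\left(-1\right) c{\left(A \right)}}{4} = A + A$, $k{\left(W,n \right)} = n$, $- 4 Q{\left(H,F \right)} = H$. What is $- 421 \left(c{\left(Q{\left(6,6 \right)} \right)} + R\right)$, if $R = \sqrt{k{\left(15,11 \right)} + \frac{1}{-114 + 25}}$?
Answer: $-5052 - \frac{421 \sqrt{87042}}{89} \approx -6447.6$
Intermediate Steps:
$Q{\left(H,F \right)} = - \frac{H}{4}$
$c{\left(A \right)} = - 8 A$ ($c{\left(A \right)} = - 4 \left(A + A\right) = - 4 \cdot 2 A = - 8 A$)
$R = \frac{\sqrt{87042}}{89}$ ($R = \sqrt{11 + \frac{1}{-114 + 25}} = \sqrt{11 + \frac{1}{-89}} = \sqrt{11 - \frac{1}{89}} = \sqrt{\frac{978}{89}} = \frac{\sqrt{87042}}{89} \approx 3.3149$)
$- 421 \left(c{\left(Q{\left(6,6 \right)} \right)} + R\right) = - 421 \left(- 8 \left(\left(- \frac{1}{4}\right) 6\right) + \frac{\sqrt{87042}}{89}\right) = - 421 \left(\left(-8\right) \left(- \frac{3}{2}\right) + \frac{\sqrt{87042}}{89}\right) = - 421 \left(12 + \frac{\sqrt{87042}}{89}\right) = -5052 - \frac{421 \sqrt{87042}}{89}$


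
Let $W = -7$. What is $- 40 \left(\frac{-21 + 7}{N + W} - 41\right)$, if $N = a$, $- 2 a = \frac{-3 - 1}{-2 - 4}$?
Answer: $\frac{17200}{11} \approx 1563.6$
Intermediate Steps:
$a = - \frac{1}{3}$ ($a = - \frac{\left(-3 - 1\right) \frac{1}{-2 - 4}}{2} = - \frac{\left(-4\right) \frac{1}{-6}}{2} = - \frac{\left(-4\right) \left(- \frac{1}{6}\right)}{2} = \left(- \frac{1}{2}\right) \frac{2}{3} = - \frac{1}{3} \approx -0.33333$)
$N = - \frac{1}{3} \approx -0.33333$
$- 40 \left(\frac{-21 + 7}{N + W} - 41\right) = - 40 \left(\frac{-21 + 7}{- \frac{1}{3} - 7} - 41\right) = - 40 \left(- \frac{14}{- \frac{22}{3}} - 41\right) = - 40 \left(\left(-14\right) \left(- \frac{3}{22}\right) - 41\right) = - 40 \left(\frac{21}{11} - 41\right) = \left(-40\right) \left(- \frac{430}{11}\right) = \frac{17200}{11}$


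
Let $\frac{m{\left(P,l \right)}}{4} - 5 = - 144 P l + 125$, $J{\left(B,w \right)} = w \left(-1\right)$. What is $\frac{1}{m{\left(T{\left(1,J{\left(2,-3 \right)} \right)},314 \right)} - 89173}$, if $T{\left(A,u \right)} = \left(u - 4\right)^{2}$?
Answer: $- \frac{1}{269517} \approx -3.7103 \cdot 10^{-6}$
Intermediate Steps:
$J{\left(B,w \right)} = - w$
$T{\left(A,u \right)} = \left(-4 + u\right)^{2}$
$m{\left(P,l \right)} = 520 - 576 P l$ ($m{\left(P,l \right)} = 20 + 4 \left(- 144 P l + 125\right) = 20 + 4 \left(125 - 144 P l\right) = 20 - \left(-500 + 576 P l\right) = 520 - 576 P l$)
$\frac{1}{m{\left(T{\left(1,J{\left(2,-3 \right)} \right)},314 \right)} - 89173} = \frac{1}{\left(520 - 576 \left(-4 - -3\right)^{2} \cdot 314\right) - 89173} = \frac{1}{\left(520 - 576 \left(-4 + 3\right)^{2} \cdot 314\right) - 89173} = \frac{1}{\left(520 - 576 \left(-1\right)^{2} \cdot 314\right) - 89173} = \frac{1}{\left(520 - 576 \cdot 314\right) - 89173} = \frac{1}{\left(520 - 180864\right) - 89173} = \frac{1}{-180344 - 89173} = \frac{1}{-269517} = - \frac{1}{269517}$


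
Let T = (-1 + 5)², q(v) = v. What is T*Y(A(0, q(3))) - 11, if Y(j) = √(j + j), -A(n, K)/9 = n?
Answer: -11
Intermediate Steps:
A(n, K) = -9*n
T = 16 (T = 4² = 16)
Y(j) = √2*√j (Y(j) = √(2*j) = √2*√j)
T*Y(A(0, q(3))) - 11 = 16*(√2*√(-9*0)) - 11 = 16*(√2*√0) - 11 = 16*(√2*0) - 11 = 16*0 - 11 = 0 - 11 = -11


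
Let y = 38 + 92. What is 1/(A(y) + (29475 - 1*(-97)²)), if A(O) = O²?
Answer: 1/36966 ≈ 2.7052e-5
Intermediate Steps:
y = 130
1/(A(y) + (29475 - 1*(-97)²)) = 1/(130² + (29475 - 1*(-97)²)) = 1/(16900 + (29475 - 1*9409)) = 1/(16900 + (29475 - 9409)) = 1/(16900 + 20066) = 1/36966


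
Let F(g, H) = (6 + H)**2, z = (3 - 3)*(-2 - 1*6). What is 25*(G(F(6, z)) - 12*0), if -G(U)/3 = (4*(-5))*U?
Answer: 54000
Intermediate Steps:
z = 0 (z = 0*(-2 - 6) = 0*(-8) = 0)
G(U) = 60*U (G(U) = -3*4*(-5)*U = -(-60)*U = 60*U)
25*(G(F(6, z)) - 12*0) = 25*(60*(6 + 0)**2 - 12*0) = 25*(60*6**2 + 0) = 25*(60*36 + 0) = 25*(2160 + 0) = 25*2160 = 54000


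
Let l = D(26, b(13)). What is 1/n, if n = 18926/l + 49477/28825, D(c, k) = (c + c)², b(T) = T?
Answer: 38971400/339663879 ≈ 0.11474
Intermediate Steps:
D(c, k) = 4*c² (D(c, k) = (2*c)² = 4*c²)
l = 2704 (l = 4*26² = 4*676 = 2704)
n = 339663879/38971400 (n = 18926/2704 + 49477/28825 = 18926*(1/2704) + 49477*(1/28825) = 9463/1352 + 49477/28825 = 339663879/38971400 ≈ 8.7157)
1/n = 1/(339663879/38971400) = 38971400/339663879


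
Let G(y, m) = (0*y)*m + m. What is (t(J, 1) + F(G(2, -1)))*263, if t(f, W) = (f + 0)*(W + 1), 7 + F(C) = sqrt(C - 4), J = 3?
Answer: -263 + 263*I*sqrt(5) ≈ -263.0 + 588.09*I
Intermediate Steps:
G(y, m) = m (G(y, m) = 0*m + m = 0 + m = m)
F(C) = -7 + sqrt(-4 + C) (F(C) = -7 + sqrt(C - 4) = -7 + sqrt(-4 + C))
t(f, W) = f*(1 + W)
(t(J, 1) + F(G(2, -1)))*263 = (3*(1 + 1) + (-7 + sqrt(-4 - 1)))*263 = (3*2 + (-7 + sqrt(-5)))*263 = (6 + (-7 + I*sqrt(5)))*263 = (-1 + I*sqrt(5))*263 = -263 + 263*I*sqrt(5)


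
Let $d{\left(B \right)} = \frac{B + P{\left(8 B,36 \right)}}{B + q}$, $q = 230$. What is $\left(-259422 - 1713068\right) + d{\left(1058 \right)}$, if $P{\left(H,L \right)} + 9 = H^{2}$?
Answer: $- \frac{352703825}{184} \approx -1.9169 \cdot 10^{6}$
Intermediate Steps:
$P{\left(H,L \right)} = -9 + H^{2}$
$d{\left(B \right)} = \frac{-9 + B + 64 B^{2}}{230 + B}$ ($d{\left(B \right)} = \frac{B + \left(-9 + \left(8 B\right)^{2}\right)}{B + 230} = \frac{B + \left(-9 + 64 B^{2}\right)}{230 + B} = \frac{-9 + B + 64 B^{2}}{230 + B}$)
$\left(-259422 - 1713068\right) + d{\left(1058 \right)} = \left(-259422 - 1713068\right) + \frac{-9 + 1058 + 64 \cdot 1058^{2}}{230 + 1058} = -1972490 + \frac{-9 + 1058 + 64 \cdot 1119364}{1288} = -1972490 + \frac{-9 + 1058 + 71639296}{1288} = -1972490 + \frac{1}{1288} \cdot 71640345 = -1972490 + \frac{10234335}{184} = - \frac{352703825}{184}$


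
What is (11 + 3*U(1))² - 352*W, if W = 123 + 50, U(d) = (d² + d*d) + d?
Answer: -60496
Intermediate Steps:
U(d) = d + 2*d² (U(d) = (d² + d²) + d = 2*d² + d = d + 2*d²)
W = 173
(11 + 3*U(1))² - 352*W = (11 + 3*(1*(1 + 2*1)))² - 352*173 = (11 + 3*(1*(1 + 2)))² - 60896 = (11 + 3*(1*3))² - 60896 = (11 + 3*3)² - 60896 = (11 + 9)² - 60896 = 20² - 60896 = 400 - 60896 = -60496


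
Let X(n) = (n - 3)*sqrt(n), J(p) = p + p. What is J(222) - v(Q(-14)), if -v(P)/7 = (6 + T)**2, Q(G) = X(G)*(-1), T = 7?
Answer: 1627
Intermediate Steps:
J(p) = 2*p
X(n) = sqrt(n)*(-3 + n) (X(n) = (-3 + n)*sqrt(n) = sqrt(n)*(-3 + n))
Q(G) = -sqrt(G)*(-3 + G) (Q(G) = (sqrt(G)*(-3 + G))*(-1) = -sqrt(G)*(-3 + G))
v(P) = -1183 (v(P) = -7*(6 + 7)**2 = -7*13**2 = -7*169 = -1183)
J(222) - v(Q(-14)) = 2*222 - 1*(-1183) = 444 + 1183 = 1627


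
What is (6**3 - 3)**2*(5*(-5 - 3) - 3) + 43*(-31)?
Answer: -1952200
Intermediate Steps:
(6**3 - 3)**2*(5*(-5 - 3) - 3) + 43*(-31) = (216 - 3)**2*(5*(-8) - 3) - 1333 = 213**2*(-40 - 3) - 1333 = 45369*(-43) - 1333 = -1950867 - 1333 = -1952200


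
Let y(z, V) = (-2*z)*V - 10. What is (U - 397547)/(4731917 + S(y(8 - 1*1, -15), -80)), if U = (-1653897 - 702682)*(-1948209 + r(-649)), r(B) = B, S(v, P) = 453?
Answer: 918527487847/946474 ≈ 9.7047e+5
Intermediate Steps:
y(z, V) = -10 - 2*V*z (y(z, V) = -2*V*z - 10 = -10 - 2*V*z)
U = 4592637836782 (U = (-1653897 - 702682)*(-1948209 - 649) = -2356579*(-1948858) = 4592637836782)
(U - 397547)/(4731917 + S(y(8 - 1*1, -15), -80)) = (4592637836782 - 397547)/(4731917 + 453) = 4592637439235/4732370 = 4592637439235*(1/4732370) = 918527487847/946474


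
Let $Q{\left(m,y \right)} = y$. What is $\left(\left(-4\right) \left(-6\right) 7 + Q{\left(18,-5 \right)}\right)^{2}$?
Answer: $26569$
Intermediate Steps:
$\left(\left(-4\right) \left(-6\right) 7 + Q{\left(18,-5 \right)}\right)^{2} = \left(\left(-4\right) \left(-6\right) 7 - 5\right)^{2} = \left(24 \cdot 7 - 5\right)^{2} = \left(168 - 5\right)^{2} = 163^{2} = 26569$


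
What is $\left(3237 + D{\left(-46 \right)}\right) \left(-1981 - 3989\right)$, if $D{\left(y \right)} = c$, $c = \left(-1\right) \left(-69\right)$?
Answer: $-19736820$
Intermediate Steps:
$c = 69$
$D{\left(y \right)} = 69$
$\left(3237 + D{\left(-46 \right)}\right) \left(-1981 - 3989\right) = \left(3237 + 69\right) \left(-1981 - 3989\right) = 3306 \left(-5970\right) = -19736820$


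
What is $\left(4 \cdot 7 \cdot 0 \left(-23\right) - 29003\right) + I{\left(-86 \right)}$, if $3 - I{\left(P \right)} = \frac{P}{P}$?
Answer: $-29001$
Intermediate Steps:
$I{\left(P \right)} = 2$ ($I{\left(P \right)} = 3 - \frac{P}{P} = 3 - 1 = 2$)
$\left(4 \cdot 7 \cdot 0 \left(-23\right) - 29003\right) + I{\left(-86 \right)} = \left(4 \cdot 7 \cdot 0 \left(-23\right) - 29003\right) + 2 = \left(28 \cdot 0 \left(-23\right) - 29003\right) + 2 = \left(0 \left(-23\right) - 29003\right) + 2 = \left(0 - 29003\right) + 2 = -29003 + 2 = -29001$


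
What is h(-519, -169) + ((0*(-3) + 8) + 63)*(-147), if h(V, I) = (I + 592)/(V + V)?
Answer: -3611343/346 ≈ -10437.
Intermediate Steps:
h(V, I) = (592 + I)/(2*V) (h(V, I) = (592 + I)/((2*V)) = (592 + I)*(1/(2*V)) = (592 + I)/(2*V))
h(-519, -169) + ((0*(-3) + 8) + 63)*(-147) = (1/2)*(592 - 169)/(-519) + ((0*(-3) + 8) + 63)*(-147) = (1/2)*(-1/519)*423 + ((0 + 8) + 63)*(-147) = -141/346 + (8 + 63)*(-147) = -141/346 + 71*(-147) = -141/346 - 10437 = -3611343/346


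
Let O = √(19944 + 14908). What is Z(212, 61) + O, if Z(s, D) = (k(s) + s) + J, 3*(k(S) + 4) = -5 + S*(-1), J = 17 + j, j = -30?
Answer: 368/3 + 2*√8713 ≈ 309.35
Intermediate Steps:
J = -13 (J = 17 - 30 = -13)
k(S) = -17/3 - S/3 (k(S) = -4 + (-5 + S*(-1))/3 = -4 + (-5 - S)/3 = -4 + (-5/3 - S/3) = -17/3 - S/3)
O = 2*√8713 (O = √34852 = 2*√8713 ≈ 186.69)
Z(s, D) = -56/3 + 2*s/3 (Z(s, D) = ((-17/3 - s/3) + s) - 13 = (-17/3 + 2*s/3) - 13 = -56/3 + 2*s/3)
Z(212, 61) + O = (-56/3 + (⅔)*212) + 2*√8713 = (-56/3 + 424/3) + 2*√8713 = 368/3 + 2*√8713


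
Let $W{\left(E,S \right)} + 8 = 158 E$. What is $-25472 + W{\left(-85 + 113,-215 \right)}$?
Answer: $-21056$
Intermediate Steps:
$W{\left(E,S \right)} = -8 + 158 E$
$-25472 + W{\left(-85 + 113,-215 \right)} = -25472 - \left(8 - 158 \left(-85 + 113\right)\right) = -25472 + \left(-8 + 158 \cdot 28\right) = -25472 + \left(-8 + 4424\right) = -25472 + 4416 = -21056$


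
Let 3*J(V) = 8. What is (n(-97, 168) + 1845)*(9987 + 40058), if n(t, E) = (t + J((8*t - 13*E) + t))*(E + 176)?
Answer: -4594981765/3 ≈ -1.5317e+9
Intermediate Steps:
J(V) = 8/3 (J(V) = (1/3)*8 = 8/3)
n(t, E) = (176 + E)*(8/3 + t) (n(t, E) = (t + 8/3)*(E + 176) = (8/3 + t)*(176 + E) = (176 + E)*(8/3 + t))
(n(-97, 168) + 1845)*(9987 + 40058) = ((1408/3 + 176*(-97) + (8/3)*168 + 168*(-97)) + 1845)*(9987 + 40058) = ((1408/3 - 17072 + 448 - 16296) + 1845)*50045 = (-97352/3 + 1845)*50045 = -91817/3*50045 = -4594981765/3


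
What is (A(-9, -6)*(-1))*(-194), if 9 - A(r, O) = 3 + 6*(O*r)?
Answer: -61692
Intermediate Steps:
A(r, O) = 6 - 6*O*r (A(r, O) = 9 - (3 + 6*(O*r)) = 9 - (3 + 6*O*r) = 9 + (-3 - 6*O*r) = 6 - 6*O*r)
(A(-9, -6)*(-1))*(-194) = ((6 - 6*(-6)*(-9))*(-1))*(-194) = ((6 - 324)*(-1))*(-194) = -318*(-1)*(-194) = 318*(-194) = -61692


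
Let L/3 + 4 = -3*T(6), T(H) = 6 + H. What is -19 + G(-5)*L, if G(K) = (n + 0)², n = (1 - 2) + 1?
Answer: -19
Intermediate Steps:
n = 0 (n = -1 + 1 = 0)
L = -120 (L = -12 + 3*(-3*(6 + 6)) = -12 + 3*(-3*12) = -12 + 3*(-36) = -12 - 108 = -120)
G(K) = 0 (G(K) = (0 + 0)² = 0² = 0)
-19 + G(-5)*L = -19 + 0*(-120) = -19 + 0 = -19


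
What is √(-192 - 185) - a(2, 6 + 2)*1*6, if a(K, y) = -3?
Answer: 18 + I*√377 ≈ 18.0 + 19.416*I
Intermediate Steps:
√(-192 - 185) - a(2, 6 + 2)*1*6 = √(-192 - 185) - (-3*1)*6 = √(-377) - (-3)*6 = I*√377 - 1*(-18) = I*√377 + 18 = 18 + I*√377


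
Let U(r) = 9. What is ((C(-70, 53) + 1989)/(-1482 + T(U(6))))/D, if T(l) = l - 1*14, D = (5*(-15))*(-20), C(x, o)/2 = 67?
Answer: -2123/2230500 ≈ -0.00095180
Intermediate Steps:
C(x, o) = 134 (C(x, o) = 2*67 = 134)
D = 1500 (D = -75*(-20) = 1500)
T(l) = -14 + l (T(l) = l - 14 = -14 + l)
((C(-70, 53) + 1989)/(-1482 + T(U(6))))/D = ((134 + 1989)/(-1482 + (-14 + 9)))/1500 = (2123/(-1482 - 5))*(1/1500) = (2123/(-1487))*(1/1500) = (2123*(-1/1487))*(1/1500) = -2123/1487*1/1500 = -2123/2230500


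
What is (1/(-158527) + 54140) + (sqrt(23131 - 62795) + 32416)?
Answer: 13721463011/158527 + 4*I*sqrt(2479) ≈ 86556.0 + 199.16*I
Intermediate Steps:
(1/(-158527) + 54140) + (sqrt(23131 - 62795) + 32416) = (-1/158527 + 54140) + (sqrt(-39664) + 32416) = 8582651779/158527 + (4*I*sqrt(2479) + 32416) = 8582651779/158527 + (32416 + 4*I*sqrt(2479)) = 13721463011/158527 + 4*I*sqrt(2479)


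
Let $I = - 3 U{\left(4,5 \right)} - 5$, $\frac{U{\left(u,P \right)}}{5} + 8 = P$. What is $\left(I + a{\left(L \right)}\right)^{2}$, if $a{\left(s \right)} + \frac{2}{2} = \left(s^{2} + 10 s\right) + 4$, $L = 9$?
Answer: $45796$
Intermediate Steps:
$U{\left(u,P \right)} = -40 + 5 P$
$I = 40$ ($I = - 3 \left(-40 + 5 \cdot 5\right) - 5 = - 3 \left(-40 + 25\right) - 5 = \left(-3\right) \left(-15\right) - 5 = 45 - 5 = 40$)
$a{\left(s \right)} = 3 + s^{2} + 10 s$ ($a{\left(s \right)} = -1 + \left(\left(s^{2} + 10 s\right) + 4\right) = -1 + \left(4 + s^{2} + 10 s\right) = 3 + s^{2} + 10 s$)
$\left(I + a{\left(L \right)}\right)^{2} = \left(40 + \left(3 + 9^{2} + 10 \cdot 9\right)\right)^{2} = \left(40 + \left(3 + 81 + 90\right)\right)^{2} = \left(40 + 174\right)^{2} = 214^{2} = 45796$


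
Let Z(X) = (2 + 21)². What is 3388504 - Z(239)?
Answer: 3387975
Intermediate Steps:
Z(X) = 529 (Z(X) = 23² = 529)
3388504 - Z(239) = 3388504 - 1*529 = 3388504 - 529 = 3387975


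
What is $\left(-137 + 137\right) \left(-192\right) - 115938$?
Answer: $-115938$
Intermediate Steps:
$\left(-137 + 137\right) \left(-192\right) - 115938 = 0 \left(-192\right) - 115938 = 0 - 115938 = -115938$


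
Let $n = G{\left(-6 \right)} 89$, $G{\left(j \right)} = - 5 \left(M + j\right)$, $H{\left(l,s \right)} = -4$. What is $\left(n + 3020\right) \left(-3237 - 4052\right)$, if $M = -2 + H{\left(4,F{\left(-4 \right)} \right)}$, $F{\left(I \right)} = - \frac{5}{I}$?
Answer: $-60936040$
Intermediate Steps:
$M = -6$ ($M = -2 - 4 = -6$)
$G{\left(j \right)} = 30 - 5 j$ ($G{\left(j \right)} = - 5 \left(-6 + j\right) = 30 - 5 j$)
$n = 5340$ ($n = \left(30 - -30\right) 89 = \left(30 + 30\right) 89 = 60 \cdot 89 = 5340$)
$\left(n + 3020\right) \left(-3237 - 4052\right) = \left(5340 + 3020\right) \left(-3237 - 4052\right) = 8360 \left(-7289\right) = -60936040$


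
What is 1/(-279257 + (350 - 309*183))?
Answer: -1/335454 ≈ -2.9810e-6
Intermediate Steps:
1/(-279257 + (350 - 309*183)) = 1/(-279257 + (350 - 56547)) = 1/(-279257 - 56197) = 1/(-335454) = -1/335454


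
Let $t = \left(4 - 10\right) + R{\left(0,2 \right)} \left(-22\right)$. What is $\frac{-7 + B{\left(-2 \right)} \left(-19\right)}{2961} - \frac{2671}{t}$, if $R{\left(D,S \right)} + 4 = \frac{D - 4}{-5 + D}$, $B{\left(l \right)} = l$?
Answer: $- \frac{5647739}{136206} \approx -41.465$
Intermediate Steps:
$R{\left(D,S \right)} = -4 + \frac{-4 + D}{-5 + D}$ ($R{\left(D,S \right)} = -4 + \frac{D - 4}{-5 + D} = -4 + \frac{-4 + D}{-5 + D}$)
$t = \frac{322}{5}$ ($t = \left(4 - 10\right) + \frac{16 - 0}{-5 + 0} \left(-22\right) = -6 + \frac{16 + 0}{-5} \left(-22\right) = -6 + \left(- \frac{1}{5}\right) 16 \left(-22\right) = -6 - - \frac{352}{5} = -6 + \frac{352}{5} = \frac{322}{5} \approx 64.4$)
$\frac{-7 + B{\left(-2 \right)} \left(-19\right)}{2961} - \frac{2671}{t} = \frac{-7 - -38}{2961} - \frac{2671}{\frac{322}{5}} = \left(-7 + 38\right) \frac{1}{2961} - \frac{13355}{322} = 31 \cdot \frac{1}{2961} - \frac{13355}{322} = \frac{31}{2961} - \frac{13355}{322} = - \frac{5647739}{136206}$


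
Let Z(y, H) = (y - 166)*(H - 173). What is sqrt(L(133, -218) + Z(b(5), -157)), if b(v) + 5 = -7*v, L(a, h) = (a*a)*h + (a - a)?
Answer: I*sqrt(3788222) ≈ 1946.3*I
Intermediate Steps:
L(a, h) = h*a**2 (L(a, h) = a**2*h + 0 = h*a**2 + 0 = h*a**2)
b(v) = -5 - 7*v
Z(y, H) = (-173 + H)*(-166 + y) (Z(y, H) = (-166 + y)*(-173 + H) = (-173 + H)*(-166 + y))
sqrt(L(133, -218) + Z(b(5), -157)) = sqrt(-218*133**2 + (28718 - 173*(-5 - 7*5) - 166*(-157) - 157*(-5 - 7*5))) = sqrt(-218*17689 + (28718 - 173*(-5 - 35) + 26062 - 157*(-5 - 35))) = sqrt(-3856202 + (28718 - 173*(-40) + 26062 - 157*(-40))) = sqrt(-3856202 + (28718 + 6920 + 26062 + 6280)) = sqrt(-3856202 + 67980) = sqrt(-3788222) = I*sqrt(3788222)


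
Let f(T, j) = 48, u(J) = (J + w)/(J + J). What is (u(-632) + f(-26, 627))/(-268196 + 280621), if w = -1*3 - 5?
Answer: 3832/981575 ≈ 0.0039039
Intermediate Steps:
w = -8 (w = -3 - 5 = -8)
u(J) = (-8 + J)/(2*J) (u(J) = (J - 8)/(J + J) = (-8 + J)/((2*J)) = (-8 + J)*(1/(2*J)) = (-8 + J)/(2*J))
(u(-632) + f(-26, 627))/(-268196 + 280621) = ((1/2)*(-8 - 632)/(-632) + 48)/(-268196 + 280621) = ((1/2)*(-1/632)*(-640) + 48)/12425 = (40/79 + 48)*(1/12425) = (3832/79)*(1/12425) = 3832/981575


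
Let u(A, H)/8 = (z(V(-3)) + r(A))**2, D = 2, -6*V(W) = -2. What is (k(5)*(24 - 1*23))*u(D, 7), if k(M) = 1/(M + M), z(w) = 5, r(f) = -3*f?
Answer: 4/5 ≈ 0.80000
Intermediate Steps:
V(W) = 1/3 (V(W) = -1/6*(-2) = 1/3)
k(M) = 1/(2*M)
u(A, H) = 8*(5 - 3*A)**2
(k(5)*(24 - 1*23))*u(D, 7) = (((1/2)/5)*(24 - 1*23))*(8*(-5 + 3*2)**2) = (((1/2)*(1/5))*(24 - 23))*(8*(-5 + 6)**2) = ((1/10)*1)*(8*1**2) = (8*1)/10 = (1/10)*8 = 4/5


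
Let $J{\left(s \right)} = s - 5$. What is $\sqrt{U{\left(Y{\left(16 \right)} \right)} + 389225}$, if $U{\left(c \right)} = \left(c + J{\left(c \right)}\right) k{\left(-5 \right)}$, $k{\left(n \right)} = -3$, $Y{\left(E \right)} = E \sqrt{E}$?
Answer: $2 \sqrt{97214} \approx 623.58$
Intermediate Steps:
$J{\left(s \right)} = -5 + s$
$Y{\left(E \right)} = E^{\frac{3}{2}}$
$U{\left(c \right)} = 15 - 6 c$ ($U{\left(c \right)} = \left(c + \left(-5 + c\right)\right) \left(-3\right) = \left(-5 + 2 c\right) \left(-3\right) = 15 - 6 c$)
$\sqrt{U{\left(Y{\left(16 \right)} \right)} + 389225} = \sqrt{\left(15 - 6 \cdot 16^{\frac{3}{2}}\right) + 389225} = \sqrt{\left(15 - 384\right) + 389225} = \sqrt{-369 + 389225} = \sqrt{388856} = 2 \sqrt{97214}$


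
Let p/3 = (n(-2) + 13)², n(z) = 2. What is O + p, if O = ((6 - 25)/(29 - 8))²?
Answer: 298036/441 ≈ 675.82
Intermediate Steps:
p = 675 (p = 3*(2 + 13)² = 3*15² = 3*225 = 675)
O = 361/441 (O = (-19/21)² = 361/441 ≈ 0.81859)
O + p = 361/441 + 675 = 298036/441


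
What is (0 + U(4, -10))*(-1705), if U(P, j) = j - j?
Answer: 0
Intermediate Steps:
U(P, j) = 0
(0 + U(4, -10))*(-1705) = (0 + 0)*(-1705) = 0*(-1705) = 0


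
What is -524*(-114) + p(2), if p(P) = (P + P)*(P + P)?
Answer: 59752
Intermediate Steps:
p(P) = 4*P**2 (p(P) = (2*P)*(2*P) = 4*P**2)
-524*(-114) + p(2) = -524*(-114) + 4*2**2 = 59736 + 4*4 = 59736 + 16 = 59752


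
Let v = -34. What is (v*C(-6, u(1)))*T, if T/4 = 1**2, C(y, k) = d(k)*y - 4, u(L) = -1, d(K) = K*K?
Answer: 1360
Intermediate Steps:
d(K) = K**2
C(y, k) = -4 + y*k**2 (C(y, k) = k**2*y - 4 = y*k**2 - 4 = -4 + y*k**2)
T = 4 (T = 4*1**2 = 4*1 = 4)
(v*C(-6, u(1)))*T = -34*(-4 - 6*(-1)**2)*4 = -34*(-4 - 6*1)*4 = -34*(-4 - 6)*4 = -34*(-10)*4 = 340*4 = 1360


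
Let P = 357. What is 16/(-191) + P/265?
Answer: 63947/50615 ≈ 1.2634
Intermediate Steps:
16/(-191) + P/265 = 16/(-191) + 357/265 = 16*(-1/191) + 357*(1/265) = -16/191 + 357/265 = 63947/50615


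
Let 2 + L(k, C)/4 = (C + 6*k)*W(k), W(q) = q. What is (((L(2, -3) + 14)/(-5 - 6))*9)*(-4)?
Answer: 2808/11 ≈ 255.27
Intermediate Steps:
L(k, C) = -8 + 4*k*(C + 6*k) (L(k, C) = -8 + 4*((C + 6*k)*k) = -8 + 4*(k*(C + 6*k)) = -8 + 4*k*(C + 6*k))
(((L(2, -3) + 14)/(-5 - 6))*9)*(-4) = ((((-8 + 24*2**2 + 4*(-3)*2) + 14)/(-5 - 6))*9)*(-4) = ((((-8 + 24*4 - 24) + 14)/(-11))*9)*(-4) = ((((-8 + 96 - 24) + 14)*(-1/11))*9)*(-4) = (((64 + 14)*(-1/11))*9)*(-4) = ((78*(-1/11))*9)*(-4) = -78/11*9*(-4) = -702/11*(-4) = 2808/11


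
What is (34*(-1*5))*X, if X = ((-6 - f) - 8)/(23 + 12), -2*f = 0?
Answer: 68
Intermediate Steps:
f = 0 (f = -½*0 = 0)
X = -⅖ (X = ((-6 - 1*0) - 8)/(23 + 12) = ((-6 + 0) - 8)/35 = (-6 - 8)*(1/35) = -14*1/35 = -⅖ ≈ -0.40000)
(34*(-1*5))*X = (34*(-1*5))*(-⅖) = (34*(-5))*(-⅖) = -170*(-⅖) = 68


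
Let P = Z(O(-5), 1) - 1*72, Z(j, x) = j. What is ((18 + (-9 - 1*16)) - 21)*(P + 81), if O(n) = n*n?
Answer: -952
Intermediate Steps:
O(n) = n²
P = -47 (P = (-5)² - 1*72 = 25 - 72 = -47)
((18 + (-9 - 1*16)) - 21)*(P + 81) = ((18 + (-9 - 1*16)) - 21)*(-47 + 81) = ((18 + (-9 - 16)) - 21)*34 = ((18 - 25) - 21)*34 = (-7 - 21)*34 = -28*34 = -952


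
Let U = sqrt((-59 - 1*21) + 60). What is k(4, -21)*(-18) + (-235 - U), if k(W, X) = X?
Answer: 143 - 2*I*sqrt(5) ≈ 143.0 - 4.4721*I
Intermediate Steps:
U = 2*I*sqrt(5) (U = sqrt((-59 - 21) + 60) = sqrt(-80 + 60) = sqrt(-20) = 2*I*sqrt(5) ≈ 4.4721*I)
k(4, -21)*(-18) + (-235 - U) = -21*(-18) + (-235 - 2*I*sqrt(5)) = 378 + (-235 - 2*I*sqrt(5)) = 143 - 2*I*sqrt(5)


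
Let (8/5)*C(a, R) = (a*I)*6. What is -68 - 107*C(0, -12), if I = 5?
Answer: -68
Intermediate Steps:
C(a, R) = 75*a/4 (C(a, R) = 5*((a*5)*6)/8 = 5*((5*a)*6)/8 = 5*(30*a)/8 = 75*a/4)
-68 - 107*C(0, -12) = -68 - 8025*0/4 = -68 - 107*0 = -68 + 0 = -68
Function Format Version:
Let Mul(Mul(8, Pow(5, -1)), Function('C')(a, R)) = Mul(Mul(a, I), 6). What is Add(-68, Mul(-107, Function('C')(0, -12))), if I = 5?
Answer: -68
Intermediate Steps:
Function('C')(a, R) = Mul(Rational(75, 4), a) (Function('C')(a, R) = Mul(Rational(5, 8), Mul(Mul(a, 5), 6)) = Mul(Rational(5, 8), Mul(Mul(5, a), 6)) = Mul(Rational(5, 8), Mul(30, a)) = Mul(Rational(75, 4), a))
Add(-68, Mul(-107, Function('C')(0, -12))) = Add(-68, Mul(-107, Mul(Rational(75, 4), 0))) = Add(-68, Mul(-107, 0)) = Add(-68, 0) = -68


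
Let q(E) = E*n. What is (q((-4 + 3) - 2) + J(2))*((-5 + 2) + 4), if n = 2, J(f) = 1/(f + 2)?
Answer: -23/4 ≈ -5.7500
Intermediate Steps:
J(f) = 1/(2 + f)
q(E) = 2*E (q(E) = E*2 = 2*E)
(q((-4 + 3) - 2) + J(2))*((-5 + 2) + 4) = (2*((-4 + 3) - 2) + 1/(2 + 2))*((-5 + 2) + 4) = (2*(-1 - 2) + 1/4)*(-3 + 4) = (2*(-3) + ¼)*1 = (-6 + ¼)*1 = -23/4*1 = -23/4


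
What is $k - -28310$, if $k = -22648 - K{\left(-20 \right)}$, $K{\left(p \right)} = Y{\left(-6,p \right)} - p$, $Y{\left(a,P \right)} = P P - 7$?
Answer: $5249$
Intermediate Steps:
$Y{\left(a,P \right)} = -7 + P^{2}$ ($Y{\left(a,P \right)} = P^{2} - 7 = -7 + P^{2}$)
$K{\left(p \right)} = -7 + p^{2} - p$ ($K{\left(p \right)} = \left(-7 + p^{2}\right) - p = -7 + p^{2} - p$)
$k = -23061$ ($k = -22648 - \left(-7 + \left(-20\right)^{2} - -20\right) = -22648 - \left(-7 + 400 + 20\right) = -22648 - 413 = -23061$)
$k - -28310 = -23061 - -28310 = -23061 + 28310 = 5249$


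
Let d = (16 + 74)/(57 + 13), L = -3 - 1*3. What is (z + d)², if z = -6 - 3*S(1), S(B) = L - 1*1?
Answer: 12996/49 ≈ 265.22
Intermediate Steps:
L = -6 (L = -3 - 3 = -6)
S(B) = -7 (S(B) = -6 - 1*1 = -6 - 1 = -7)
d = 9/7 (d = 90/70 = 90*(1/70) = 9/7 ≈ 1.2857)
z = 15 (z = -6 - 3*(-7) = -6 + 21 = 15)
(z + d)² = (15 + 9/7)² = (114/7)² = 12996/49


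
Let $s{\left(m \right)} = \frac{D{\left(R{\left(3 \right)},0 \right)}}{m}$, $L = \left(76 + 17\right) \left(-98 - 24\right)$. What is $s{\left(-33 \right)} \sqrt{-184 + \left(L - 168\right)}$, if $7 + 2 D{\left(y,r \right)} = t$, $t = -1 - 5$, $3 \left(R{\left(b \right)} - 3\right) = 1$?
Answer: $\frac{13 i \sqrt{11698}}{66} \approx 21.304 i$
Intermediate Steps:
$L = -11346$ ($L = 93 \left(-122\right) = -11346$)
$R{\left(b \right)} = \frac{10}{3}$ ($R{\left(b \right)} = 3 + \frac{1}{3} \cdot 1 = 3 + \frac{1}{3} = \frac{10}{3}$)
$t = -6$
$D{\left(y,r \right)} = - \frac{13}{2}$ ($D{\left(y,r \right)} = - \frac{7}{2} + \frac{1}{2} \left(-6\right) = - \frac{7}{2} - 3 = - \frac{13}{2}$)
$s{\left(m \right)} = - \frac{13}{2 m}$
$s{\left(-33 \right)} \sqrt{-184 + \left(L - 168\right)} = - \frac{13}{2 \left(-33\right)} \sqrt{-184 - 11514} = \left(- \frac{13}{2}\right) \left(- \frac{1}{33}\right) \sqrt{-184 - 11514} = \frac{13 \sqrt{-184 - 11514}}{66} = \frac{13 \sqrt{-11698}}{66} = \frac{13 i \sqrt{11698}}{66}$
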